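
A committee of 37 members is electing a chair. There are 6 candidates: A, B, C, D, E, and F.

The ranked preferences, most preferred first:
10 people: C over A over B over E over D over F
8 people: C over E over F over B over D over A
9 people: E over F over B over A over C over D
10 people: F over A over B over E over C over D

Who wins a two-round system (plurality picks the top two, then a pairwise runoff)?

Round 1 first-place votes: A 0, B 0, C 18, D 0, E 9, F 10. C and F advance.
Runoff: C is ranked above F on 18 ballots, F above C on 19.

F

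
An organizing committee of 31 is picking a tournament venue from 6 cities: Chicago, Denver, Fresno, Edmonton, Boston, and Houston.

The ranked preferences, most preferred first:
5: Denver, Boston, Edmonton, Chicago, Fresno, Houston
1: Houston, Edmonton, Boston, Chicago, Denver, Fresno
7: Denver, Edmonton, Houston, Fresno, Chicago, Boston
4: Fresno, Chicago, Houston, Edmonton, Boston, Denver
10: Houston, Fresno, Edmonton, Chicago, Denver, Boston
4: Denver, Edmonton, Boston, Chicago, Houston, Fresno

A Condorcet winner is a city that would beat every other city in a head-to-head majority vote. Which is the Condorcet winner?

Denver

Denver vs Chicago: 16–15
Denver vs Fresno: 17–14
Denver vs Edmonton: 16–15
Denver vs Boston: 26–5
Denver vs Houston: 16–15
Denver beats every other city.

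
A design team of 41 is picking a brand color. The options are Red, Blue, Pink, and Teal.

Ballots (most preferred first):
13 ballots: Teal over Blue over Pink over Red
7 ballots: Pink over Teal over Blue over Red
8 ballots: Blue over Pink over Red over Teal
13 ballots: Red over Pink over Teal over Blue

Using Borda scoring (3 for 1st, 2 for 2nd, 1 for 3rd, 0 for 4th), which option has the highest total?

Red: 13×0 + 7×0 + 8×1 + 13×3 = 47
Blue: 13×2 + 7×1 + 8×3 + 13×0 = 57
Pink: 13×1 + 7×3 + 8×2 + 13×2 = 76
Teal: 13×3 + 7×2 + 8×0 + 13×1 = 66

Pink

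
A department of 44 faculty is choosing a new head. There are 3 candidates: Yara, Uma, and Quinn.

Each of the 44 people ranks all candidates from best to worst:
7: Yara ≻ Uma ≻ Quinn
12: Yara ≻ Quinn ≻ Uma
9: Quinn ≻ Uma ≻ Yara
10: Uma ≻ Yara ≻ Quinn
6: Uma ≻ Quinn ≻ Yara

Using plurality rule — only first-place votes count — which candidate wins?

Yara

First-place votes: Yara 19, Uma 16, Quinn 9.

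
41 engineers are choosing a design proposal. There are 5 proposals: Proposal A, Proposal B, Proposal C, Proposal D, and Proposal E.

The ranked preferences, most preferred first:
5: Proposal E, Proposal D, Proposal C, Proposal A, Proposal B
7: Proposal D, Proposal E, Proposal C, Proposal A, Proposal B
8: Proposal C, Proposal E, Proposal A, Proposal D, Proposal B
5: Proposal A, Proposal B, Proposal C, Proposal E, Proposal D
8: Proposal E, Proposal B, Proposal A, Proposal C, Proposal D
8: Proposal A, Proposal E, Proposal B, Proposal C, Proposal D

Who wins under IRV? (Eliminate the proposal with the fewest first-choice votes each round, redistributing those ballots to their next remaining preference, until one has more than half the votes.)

Round 1: Proposal A 13, Proposal B 0, Proposal C 8, Proposal D 7, Proposal E 13. Proposal B eliminated.
Round 2: Proposal A 13, Proposal C 8, Proposal D 7, Proposal E 13. Proposal D eliminated.
Round 3: Proposal A 13, Proposal C 8, Proposal E 20. Proposal C eliminated.
Round 4: Proposal A 13, Proposal E 28. Proposal E has a majority (≥21).

Proposal E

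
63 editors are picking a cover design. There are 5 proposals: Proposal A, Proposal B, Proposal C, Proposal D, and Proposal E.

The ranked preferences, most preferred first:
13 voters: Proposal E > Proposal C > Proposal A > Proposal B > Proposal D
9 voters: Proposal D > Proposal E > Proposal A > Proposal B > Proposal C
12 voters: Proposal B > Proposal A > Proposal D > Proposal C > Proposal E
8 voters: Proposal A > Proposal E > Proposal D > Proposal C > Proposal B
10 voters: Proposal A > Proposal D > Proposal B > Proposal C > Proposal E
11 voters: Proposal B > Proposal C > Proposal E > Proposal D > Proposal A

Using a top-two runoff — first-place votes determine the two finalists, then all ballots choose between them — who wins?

Round 1 first-place votes: Proposal A 18, Proposal B 23, Proposal C 0, Proposal D 9, Proposal E 13. Proposal B and Proposal A advance.
Runoff: Proposal B is ranked above Proposal A on 23 ballots, Proposal A above Proposal B on 40.

Proposal A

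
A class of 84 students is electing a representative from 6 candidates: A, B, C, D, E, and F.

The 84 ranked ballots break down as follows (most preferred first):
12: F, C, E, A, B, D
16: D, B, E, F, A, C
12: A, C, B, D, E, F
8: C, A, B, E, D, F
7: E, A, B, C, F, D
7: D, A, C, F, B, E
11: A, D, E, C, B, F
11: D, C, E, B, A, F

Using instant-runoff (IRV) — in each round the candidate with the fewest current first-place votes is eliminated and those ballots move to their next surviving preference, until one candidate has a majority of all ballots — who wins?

Round 1: A 23, B 0, C 8, D 34, E 7, F 12. B eliminated.
Round 2: A 23, C 8, D 34, E 7, F 12. E eliminated.
Round 3: A 30, C 8, D 34, F 12. C eliminated.
Round 4: A 38, D 34, F 12. F eliminated.
Round 5: A 50, D 34. A has a majority (≥43).

A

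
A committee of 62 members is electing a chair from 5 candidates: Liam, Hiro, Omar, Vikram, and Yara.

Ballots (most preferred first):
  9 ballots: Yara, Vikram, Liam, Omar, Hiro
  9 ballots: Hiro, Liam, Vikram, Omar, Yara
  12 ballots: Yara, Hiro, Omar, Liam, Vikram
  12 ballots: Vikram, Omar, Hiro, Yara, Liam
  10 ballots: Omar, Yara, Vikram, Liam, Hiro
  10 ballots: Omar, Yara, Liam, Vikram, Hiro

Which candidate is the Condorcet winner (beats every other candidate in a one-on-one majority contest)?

Omar

Omar vs Liam: 44–18
Omar vs Hiro: 41–21
Omar vs Vikram: 32–30
Omar vs Yara: 41–21
Omar beats every other candidate.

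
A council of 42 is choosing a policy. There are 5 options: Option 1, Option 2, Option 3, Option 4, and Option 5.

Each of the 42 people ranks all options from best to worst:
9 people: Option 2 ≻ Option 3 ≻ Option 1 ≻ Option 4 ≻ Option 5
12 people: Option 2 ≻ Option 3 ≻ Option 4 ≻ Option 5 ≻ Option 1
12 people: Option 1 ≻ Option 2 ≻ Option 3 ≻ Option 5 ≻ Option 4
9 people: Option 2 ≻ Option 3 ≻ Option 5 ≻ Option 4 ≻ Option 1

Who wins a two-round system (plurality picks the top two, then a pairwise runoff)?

Round 1 first-place votes: Option 1 12, Option 2 30, Option 3 0, Option 4 0, Option 5 0. Option 2 and Option 1 advance.
Runoff: Option 2 is ranked above Option 1 on 30 ballots, Option 1 above Option 2 on 12.

Option 2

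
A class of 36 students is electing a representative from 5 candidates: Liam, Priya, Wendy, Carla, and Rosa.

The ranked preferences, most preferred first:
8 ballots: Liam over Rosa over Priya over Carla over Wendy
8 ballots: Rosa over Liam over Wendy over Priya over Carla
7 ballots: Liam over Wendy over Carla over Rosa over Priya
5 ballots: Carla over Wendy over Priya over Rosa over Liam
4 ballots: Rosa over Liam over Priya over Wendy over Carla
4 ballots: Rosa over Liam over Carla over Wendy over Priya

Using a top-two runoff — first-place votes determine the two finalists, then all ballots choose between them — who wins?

Rosa

Round 1 first-place votes: Liam 15, Priya 0, Wendy 0, Carla 5, Rosa 16. Rosa and Liam advance.
Runoff: Rosa is ranked above Liam on 21 ballots, Liam above Rosa on 15.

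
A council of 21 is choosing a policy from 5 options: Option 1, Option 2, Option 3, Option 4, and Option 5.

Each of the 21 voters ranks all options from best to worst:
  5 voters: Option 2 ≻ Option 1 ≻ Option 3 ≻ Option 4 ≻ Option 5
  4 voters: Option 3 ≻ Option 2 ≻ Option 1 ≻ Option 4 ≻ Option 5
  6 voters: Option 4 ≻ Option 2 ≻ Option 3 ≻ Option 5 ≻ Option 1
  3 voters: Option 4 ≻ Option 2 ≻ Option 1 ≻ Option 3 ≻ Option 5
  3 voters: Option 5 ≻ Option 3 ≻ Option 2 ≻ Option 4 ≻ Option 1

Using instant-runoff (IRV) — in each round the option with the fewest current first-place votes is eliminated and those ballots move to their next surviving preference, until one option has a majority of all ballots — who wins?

Round 1: Option 1 0, Option 2 5, Option 3 4, Option 4 9, Option 5 3. Option 1 eliminated.
Round 2: Option 2 5, Option 3 4, Option 4 9, Option 5 3. Option 5 eliminated.
Round 3: Option 2 5, Option 3 7, Option 4 9. Option 2 eliminated.
Round 4: Option 3 12, Option 4 9. Option 3 has a majority (≥11).

Option 3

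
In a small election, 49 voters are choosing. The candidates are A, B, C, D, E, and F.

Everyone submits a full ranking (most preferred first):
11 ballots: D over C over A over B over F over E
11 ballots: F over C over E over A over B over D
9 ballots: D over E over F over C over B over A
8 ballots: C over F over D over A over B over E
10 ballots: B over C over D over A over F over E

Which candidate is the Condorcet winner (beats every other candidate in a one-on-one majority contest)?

C vs A: 49–0
C vs B: 39–10
C vs D: 29–20
C vs E: 40–9
C vs F: 29–20
C beats every other candidate.

C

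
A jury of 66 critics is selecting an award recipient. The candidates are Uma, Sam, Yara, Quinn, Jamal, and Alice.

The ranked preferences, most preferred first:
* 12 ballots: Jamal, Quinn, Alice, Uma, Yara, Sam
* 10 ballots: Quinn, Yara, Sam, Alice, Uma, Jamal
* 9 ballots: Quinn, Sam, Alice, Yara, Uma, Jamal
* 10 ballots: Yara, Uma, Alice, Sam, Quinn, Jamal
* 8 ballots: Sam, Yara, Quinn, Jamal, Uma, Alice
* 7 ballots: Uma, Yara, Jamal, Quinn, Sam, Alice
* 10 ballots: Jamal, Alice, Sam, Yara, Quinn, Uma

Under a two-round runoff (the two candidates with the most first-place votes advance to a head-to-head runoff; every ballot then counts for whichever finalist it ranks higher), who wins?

Quinn

Round 1 first-place votes: Uma 7, Sam 8, Yara 10, Quinn 19, Jamal 22, Alice 0. Jamal and Quinn advance.
Runoff: Jamal is ranked above Quinn on 29 ballots, Quinn above Jamal on 37.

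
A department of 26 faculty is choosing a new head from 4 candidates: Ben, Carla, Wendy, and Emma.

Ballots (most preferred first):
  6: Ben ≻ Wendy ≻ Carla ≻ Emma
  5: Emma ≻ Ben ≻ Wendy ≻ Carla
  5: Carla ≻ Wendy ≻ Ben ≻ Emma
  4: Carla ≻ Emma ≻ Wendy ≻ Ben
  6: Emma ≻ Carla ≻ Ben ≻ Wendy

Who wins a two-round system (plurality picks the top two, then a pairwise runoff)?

Round 1 first-place votes: Ben 6, Carla 9, Wendy 0, Emma 11. Emma and Carla advance.
Runoff: Emma is ranked above Carla on 11 ballots, Carla above Emma on 15.

Carla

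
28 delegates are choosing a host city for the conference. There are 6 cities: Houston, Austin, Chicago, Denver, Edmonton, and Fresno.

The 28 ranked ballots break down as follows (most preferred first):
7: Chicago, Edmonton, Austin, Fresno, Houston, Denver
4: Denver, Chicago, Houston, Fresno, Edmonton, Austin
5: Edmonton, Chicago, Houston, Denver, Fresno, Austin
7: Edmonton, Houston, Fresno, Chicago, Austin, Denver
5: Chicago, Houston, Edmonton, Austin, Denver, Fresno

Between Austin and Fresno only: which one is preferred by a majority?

Fresno

Austin is ranked above Fresno on 12 ballots; Fresno above Austin on 16.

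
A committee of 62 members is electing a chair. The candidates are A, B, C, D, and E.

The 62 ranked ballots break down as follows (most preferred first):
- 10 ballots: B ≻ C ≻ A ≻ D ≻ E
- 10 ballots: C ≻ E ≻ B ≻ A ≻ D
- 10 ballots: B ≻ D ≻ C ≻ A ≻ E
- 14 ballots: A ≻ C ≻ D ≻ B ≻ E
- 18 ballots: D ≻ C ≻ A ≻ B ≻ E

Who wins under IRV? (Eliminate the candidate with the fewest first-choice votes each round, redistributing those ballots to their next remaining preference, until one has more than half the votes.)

D

Round 1: A 14, B 20, C 10, D 18, E 0. E eliminated.
Round 2: A 14, B 20, C 10, D 18. C eliminated.
Round 3: A 14, B 30, D 18. A eliminated.
Round 4: B 30, D 32. D has a majority (≥32).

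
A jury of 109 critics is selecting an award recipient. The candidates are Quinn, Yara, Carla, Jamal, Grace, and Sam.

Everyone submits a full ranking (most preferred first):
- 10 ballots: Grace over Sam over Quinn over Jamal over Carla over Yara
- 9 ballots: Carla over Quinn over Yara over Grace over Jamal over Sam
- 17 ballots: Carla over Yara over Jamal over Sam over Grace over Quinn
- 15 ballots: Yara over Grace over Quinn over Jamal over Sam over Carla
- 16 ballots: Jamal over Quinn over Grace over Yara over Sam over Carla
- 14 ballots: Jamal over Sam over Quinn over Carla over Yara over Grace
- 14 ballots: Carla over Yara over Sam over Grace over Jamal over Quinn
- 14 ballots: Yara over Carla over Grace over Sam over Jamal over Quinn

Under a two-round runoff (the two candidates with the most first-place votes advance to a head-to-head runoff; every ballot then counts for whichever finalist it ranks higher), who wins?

Round 1 first-place votes: Quinn 0, Yara 29, Carla 40, Jamal 30, Grace 10, Sam 0. Carla and Jamal advance.
Runoff: Carla is ranked above Jamal on 54 ballots, Jamal above Carla on 55.

Jamal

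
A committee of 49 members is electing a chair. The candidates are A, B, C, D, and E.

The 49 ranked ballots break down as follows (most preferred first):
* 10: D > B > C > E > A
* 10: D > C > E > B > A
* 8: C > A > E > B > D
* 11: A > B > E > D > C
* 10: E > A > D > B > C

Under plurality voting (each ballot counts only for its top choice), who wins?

D

First-place votes: A 11, B 0, C 8, D 20, E 10.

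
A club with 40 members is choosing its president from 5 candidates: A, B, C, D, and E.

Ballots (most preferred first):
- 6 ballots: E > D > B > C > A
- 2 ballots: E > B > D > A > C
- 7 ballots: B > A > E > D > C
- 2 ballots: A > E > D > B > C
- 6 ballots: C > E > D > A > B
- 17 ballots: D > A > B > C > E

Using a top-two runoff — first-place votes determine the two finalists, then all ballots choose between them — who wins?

E

Round 1 first-place votes: A 2, B 7, C 6, D 17, E 8. D and E advance.
Runoff: D is ranked above E on 17 ballots, E above D on 23.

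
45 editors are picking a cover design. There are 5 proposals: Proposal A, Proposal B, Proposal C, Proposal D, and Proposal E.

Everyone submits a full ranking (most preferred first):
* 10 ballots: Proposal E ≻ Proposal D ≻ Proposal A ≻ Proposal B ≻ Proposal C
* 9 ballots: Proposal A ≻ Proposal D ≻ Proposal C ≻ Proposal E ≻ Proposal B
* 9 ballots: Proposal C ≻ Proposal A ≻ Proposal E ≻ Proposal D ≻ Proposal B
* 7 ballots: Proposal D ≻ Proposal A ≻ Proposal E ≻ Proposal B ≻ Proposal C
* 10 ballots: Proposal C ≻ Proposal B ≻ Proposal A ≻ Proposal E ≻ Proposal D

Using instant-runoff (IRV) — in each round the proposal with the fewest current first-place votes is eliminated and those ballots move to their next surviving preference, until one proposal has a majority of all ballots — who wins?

Proposal A

Round 1: Proposal A 9, Proposal B 0, Proposal C 19, Proposal D 7, Proposal E 10. Proposal B eliminated.
Round 2: Proposal A 9, Proposal C 19, Proposal D 7, Proposal E 10. Proposal D eliminated.
Round 3: Proposal A 16, Proposal C 19, Proposal E 10. Proposal E eliminated.
Round 4: Proposal A 26, Proposal C 19. Proposal A has a majority (≥23).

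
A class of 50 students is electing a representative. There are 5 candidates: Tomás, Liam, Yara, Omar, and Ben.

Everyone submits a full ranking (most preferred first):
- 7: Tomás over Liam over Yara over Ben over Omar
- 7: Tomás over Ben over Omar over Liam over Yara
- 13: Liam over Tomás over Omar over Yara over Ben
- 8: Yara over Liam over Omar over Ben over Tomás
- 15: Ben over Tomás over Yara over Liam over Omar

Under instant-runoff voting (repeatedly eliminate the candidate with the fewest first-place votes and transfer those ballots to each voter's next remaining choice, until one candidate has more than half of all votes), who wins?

Round 1: Tomás 14, Liam 13, Yara 8, Omar 0, Ben 15. Omar eliminated.
Round 2: Tomás 14, Liam 13, Yara 8, Ben 15. Yara eliminated.
Round 3: Tomás 14, Liam 21, Ben 15. Tomás eliminated.
Round 4: Liam 28, Ben 22. Liam has a majority (≥26).

Liam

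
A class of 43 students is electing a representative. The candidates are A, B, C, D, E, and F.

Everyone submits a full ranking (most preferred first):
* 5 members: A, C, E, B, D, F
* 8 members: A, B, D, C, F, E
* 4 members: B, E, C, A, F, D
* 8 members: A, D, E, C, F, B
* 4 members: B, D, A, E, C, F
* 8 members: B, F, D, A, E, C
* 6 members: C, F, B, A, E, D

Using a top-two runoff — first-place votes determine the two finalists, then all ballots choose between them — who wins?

B

Round 1 first-place votes: A 21, B 16, C 6, D 0, E 0, F 0. A and B advance.
Runoff: A is ranked above B on 21 ballots, B above A on 22.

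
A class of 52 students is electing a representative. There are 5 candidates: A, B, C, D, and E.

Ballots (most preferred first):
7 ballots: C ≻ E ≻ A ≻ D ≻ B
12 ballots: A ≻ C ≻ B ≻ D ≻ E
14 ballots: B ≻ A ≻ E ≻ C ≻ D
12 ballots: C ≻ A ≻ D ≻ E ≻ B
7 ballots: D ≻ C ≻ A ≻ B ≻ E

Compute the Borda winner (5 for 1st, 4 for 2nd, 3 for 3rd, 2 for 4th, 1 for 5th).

A: 7×3 + 12×5 + 14×4 + 12×4 + 7×3 = 206
B: 7×1 + 12×3 + 14×5 + 12×1 + 7×2 = 139
C: 7×5 + 12×4 + 14×2 + 12×5 + 7×4 = 199
D: 7×2 + 12×2 + 14×1 + 12×3 + 7×5 = 123
E: 7×4 + 12×1 + 14×3 + 12×2 + 7×1 = 113

A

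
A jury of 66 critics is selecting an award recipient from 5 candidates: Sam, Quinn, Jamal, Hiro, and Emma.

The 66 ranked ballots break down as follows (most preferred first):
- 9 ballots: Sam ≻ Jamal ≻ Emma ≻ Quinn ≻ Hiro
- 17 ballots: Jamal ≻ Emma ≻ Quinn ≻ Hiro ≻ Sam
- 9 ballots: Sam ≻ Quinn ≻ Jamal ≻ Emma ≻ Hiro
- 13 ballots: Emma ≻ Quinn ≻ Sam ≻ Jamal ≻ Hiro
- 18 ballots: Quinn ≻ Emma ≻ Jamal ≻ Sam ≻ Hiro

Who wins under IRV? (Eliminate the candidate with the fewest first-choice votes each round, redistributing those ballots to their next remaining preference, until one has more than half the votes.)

Round 1: Sam 18, Quinn 18, Jamal 17, Hiro 0, Emma 13. Hiro eliminated.
Round 2: Sam 18, Quinn 18, Jamal 17, Emma 13. Emma eliminated.
Round 3: Sam 18, Quinn 31, Jamal 17. Jamal eliminated.
Round 4: Sam 18, Quinn 48. Quinn has a majority (≥34).

Quinn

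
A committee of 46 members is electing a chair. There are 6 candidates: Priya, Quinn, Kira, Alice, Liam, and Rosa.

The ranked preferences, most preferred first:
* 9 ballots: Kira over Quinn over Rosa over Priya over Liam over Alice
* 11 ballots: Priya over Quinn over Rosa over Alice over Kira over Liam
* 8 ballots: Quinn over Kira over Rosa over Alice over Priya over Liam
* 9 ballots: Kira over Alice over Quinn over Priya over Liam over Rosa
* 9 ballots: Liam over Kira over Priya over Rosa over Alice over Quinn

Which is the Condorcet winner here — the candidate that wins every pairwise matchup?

Kira vs Priya: 35–11
Kira vs Quinn: 27–19
Kira vs Alice: 35–11
Kira vs Liam: 37–9
Kira vs Rosa: 35–11
Kira beats every other candidate.

Kira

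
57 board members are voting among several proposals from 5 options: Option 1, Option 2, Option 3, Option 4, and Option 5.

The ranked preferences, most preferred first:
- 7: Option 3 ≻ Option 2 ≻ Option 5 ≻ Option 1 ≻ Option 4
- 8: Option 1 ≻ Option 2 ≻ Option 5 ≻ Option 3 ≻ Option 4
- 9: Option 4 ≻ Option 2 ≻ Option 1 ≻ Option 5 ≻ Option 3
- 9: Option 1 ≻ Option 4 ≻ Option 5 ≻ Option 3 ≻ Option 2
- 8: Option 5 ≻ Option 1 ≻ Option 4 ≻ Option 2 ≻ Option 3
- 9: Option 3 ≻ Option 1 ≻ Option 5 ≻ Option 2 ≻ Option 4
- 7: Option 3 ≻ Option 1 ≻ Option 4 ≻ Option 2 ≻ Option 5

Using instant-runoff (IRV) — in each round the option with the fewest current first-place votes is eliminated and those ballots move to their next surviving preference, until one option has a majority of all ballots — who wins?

Round 1: Option 1 17, Option 2 0, Option 3 23, Option 4 9, Option 5 8. Option 2 eliminated.
Round 2: Option 1 17, Option 3 23, Option 4 9, Option 5 8. Option 5 eliminated.
Round 3: Option 1 25, Option 3 23, Option 4 9. Option 4 eliminated.
Round 4: Option 1 34, Option 3 23. Option 1 has a majority (≥29).

Option 1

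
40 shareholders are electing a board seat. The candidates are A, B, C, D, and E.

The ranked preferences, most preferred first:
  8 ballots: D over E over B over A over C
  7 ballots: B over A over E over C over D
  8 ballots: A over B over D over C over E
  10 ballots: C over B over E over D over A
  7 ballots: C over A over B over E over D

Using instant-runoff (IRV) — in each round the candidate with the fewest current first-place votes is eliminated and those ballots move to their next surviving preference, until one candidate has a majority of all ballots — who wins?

A

Round 1: A 8, B 7, C 17, D 8, E 0. E eliminated.
Round 2: A 8, B 7, C 17, D 8. B eliminated.
Round 3: A 15, C 17, D 8. D eliminated.
Round 4: A 23, C 17. A has a majority (≥21).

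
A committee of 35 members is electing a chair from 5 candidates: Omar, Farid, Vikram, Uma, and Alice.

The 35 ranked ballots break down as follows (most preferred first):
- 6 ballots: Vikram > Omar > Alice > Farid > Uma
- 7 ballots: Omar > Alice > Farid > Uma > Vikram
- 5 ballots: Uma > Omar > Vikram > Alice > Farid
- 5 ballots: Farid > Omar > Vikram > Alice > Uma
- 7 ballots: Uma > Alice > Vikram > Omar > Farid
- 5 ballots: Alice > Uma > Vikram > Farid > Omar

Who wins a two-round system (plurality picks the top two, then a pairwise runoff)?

Omar

Round 1 first-place votes: Omar 7, Farid 5, Vikram 6, Uma 12, Alice 5. Uma and Omar advance.
Runoff: Uma is ranked above Omar on 17 ballots, Omar above Uma on 18.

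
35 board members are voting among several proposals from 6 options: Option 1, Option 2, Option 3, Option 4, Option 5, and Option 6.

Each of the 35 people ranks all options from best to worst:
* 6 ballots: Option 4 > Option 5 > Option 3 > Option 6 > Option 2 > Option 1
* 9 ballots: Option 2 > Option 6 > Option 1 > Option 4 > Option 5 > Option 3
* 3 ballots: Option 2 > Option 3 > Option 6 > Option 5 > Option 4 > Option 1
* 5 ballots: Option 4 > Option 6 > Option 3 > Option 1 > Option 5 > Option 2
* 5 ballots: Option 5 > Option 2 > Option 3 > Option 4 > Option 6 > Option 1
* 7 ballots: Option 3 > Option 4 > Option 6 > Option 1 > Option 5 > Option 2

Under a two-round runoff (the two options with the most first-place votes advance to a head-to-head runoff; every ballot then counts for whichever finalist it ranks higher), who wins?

Option 4

Round 1 first-place votes: Option 1 0, Option 2 12, Option 3 7, Option 4 11, Option 5 5, Option 6 0. Option 2 and Option 4 advance.
Runoff: Option 2 is ranked above Option 4 on 17 ballots, Option 4 above Option 2 on 18.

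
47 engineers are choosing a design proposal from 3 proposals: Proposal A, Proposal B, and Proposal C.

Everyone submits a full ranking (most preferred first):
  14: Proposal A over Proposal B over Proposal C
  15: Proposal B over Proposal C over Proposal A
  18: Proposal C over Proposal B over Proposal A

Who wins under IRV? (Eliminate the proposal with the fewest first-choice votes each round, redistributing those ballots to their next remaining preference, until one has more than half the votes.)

Round 1: Proposal A 14, Proposal B 15, Proposal C 18. Proposal A eliminated.
Round 2: Proposal B 29, Proposal C 18. Proposal B has a majority (≥24).

Proposal B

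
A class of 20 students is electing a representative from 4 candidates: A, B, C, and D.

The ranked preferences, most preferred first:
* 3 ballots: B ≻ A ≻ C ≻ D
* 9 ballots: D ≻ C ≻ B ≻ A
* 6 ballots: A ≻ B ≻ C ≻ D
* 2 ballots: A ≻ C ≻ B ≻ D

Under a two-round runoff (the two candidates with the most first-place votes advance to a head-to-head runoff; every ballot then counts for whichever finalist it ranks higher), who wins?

Round 1 first-place votes: A 8, B 3, C 0, D 9. D and A advance.
Runoff: D is ranked above A on 9 ballots, A above D on 11.

A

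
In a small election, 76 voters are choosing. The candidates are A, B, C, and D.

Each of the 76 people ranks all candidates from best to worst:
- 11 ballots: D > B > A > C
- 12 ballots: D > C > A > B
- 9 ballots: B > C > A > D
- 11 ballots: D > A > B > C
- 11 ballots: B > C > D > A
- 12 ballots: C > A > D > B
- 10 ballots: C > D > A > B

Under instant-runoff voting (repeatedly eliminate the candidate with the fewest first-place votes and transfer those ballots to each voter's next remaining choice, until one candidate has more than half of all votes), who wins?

Round 1: A 0, B 20, C 22, D 34. A eliminated.
Round 2: B 20, C 22, D 34. B eliminated.
Round 3: C 42, D 34. C has a majority (≥39).

C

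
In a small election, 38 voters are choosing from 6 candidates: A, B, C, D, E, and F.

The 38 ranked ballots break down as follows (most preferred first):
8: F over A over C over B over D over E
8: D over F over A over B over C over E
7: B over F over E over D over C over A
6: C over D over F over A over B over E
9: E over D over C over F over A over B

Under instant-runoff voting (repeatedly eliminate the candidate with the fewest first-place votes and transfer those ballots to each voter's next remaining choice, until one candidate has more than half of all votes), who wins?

Round 1: A 0, B 7, C 6, D 8, E 9, F 8. A eliminated.
Round 2: B 7, C 6, D 8, E 9, F 8. C eliminated.
Round 3: B 7, D 14, E 9, F 8. B eliminated.
Round 4: D 14, E 9, F 15. E eliminated.
Round 5: D 23, F 15. D has a majority (≥20).

D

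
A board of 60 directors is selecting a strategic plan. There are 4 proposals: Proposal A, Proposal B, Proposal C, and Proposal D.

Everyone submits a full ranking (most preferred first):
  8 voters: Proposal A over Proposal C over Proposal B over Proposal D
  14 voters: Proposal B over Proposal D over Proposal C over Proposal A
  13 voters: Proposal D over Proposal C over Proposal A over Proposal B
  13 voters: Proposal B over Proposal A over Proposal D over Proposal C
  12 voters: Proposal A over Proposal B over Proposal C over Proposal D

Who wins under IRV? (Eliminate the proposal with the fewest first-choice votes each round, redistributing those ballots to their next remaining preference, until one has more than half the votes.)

Proposal A

Round 1: Proposal A 20, Proposal B 27, Proposal C 0, Proposal D 13. Proposal C eliminated.
Round 2: Proposal A 20, Proposal B 27, Proposal D 13. Proposal D eliminated.
Round 3: Proposal A 33, Proposal B 27. Proposal A has a majority (≥31).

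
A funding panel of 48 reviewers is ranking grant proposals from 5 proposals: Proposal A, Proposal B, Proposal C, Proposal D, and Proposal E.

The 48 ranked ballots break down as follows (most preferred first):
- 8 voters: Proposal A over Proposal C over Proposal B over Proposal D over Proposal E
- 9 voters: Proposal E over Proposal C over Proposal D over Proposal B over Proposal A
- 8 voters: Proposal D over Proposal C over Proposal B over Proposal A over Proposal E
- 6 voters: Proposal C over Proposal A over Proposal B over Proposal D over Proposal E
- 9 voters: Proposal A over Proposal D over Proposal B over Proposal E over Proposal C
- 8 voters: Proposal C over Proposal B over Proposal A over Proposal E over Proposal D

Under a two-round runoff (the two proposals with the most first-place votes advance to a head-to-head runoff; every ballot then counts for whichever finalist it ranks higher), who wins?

Round 1 first-place votes: Proposal A 17, Proposal B 0, Proposal C 14, Proposal D 8, Proposal E 9. Proposal A and Proposal C advance.
Runoff: Proposal A is ranked above Proposal C on 17 ballots, Proposal C above Proposal A on 31.

Proposal C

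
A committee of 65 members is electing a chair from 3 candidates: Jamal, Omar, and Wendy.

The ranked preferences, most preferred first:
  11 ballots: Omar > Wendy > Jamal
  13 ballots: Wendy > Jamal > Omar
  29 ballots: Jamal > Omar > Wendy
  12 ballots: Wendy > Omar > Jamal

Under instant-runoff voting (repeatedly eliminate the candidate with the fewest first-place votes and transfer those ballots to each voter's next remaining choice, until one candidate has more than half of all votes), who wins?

Round 1: Jamal 29, Omar 11, Wendy 25. Omar eliminated.
Round 2: Jamal 29, Wendy 36. Wendy has a majority (≥33).

Wendy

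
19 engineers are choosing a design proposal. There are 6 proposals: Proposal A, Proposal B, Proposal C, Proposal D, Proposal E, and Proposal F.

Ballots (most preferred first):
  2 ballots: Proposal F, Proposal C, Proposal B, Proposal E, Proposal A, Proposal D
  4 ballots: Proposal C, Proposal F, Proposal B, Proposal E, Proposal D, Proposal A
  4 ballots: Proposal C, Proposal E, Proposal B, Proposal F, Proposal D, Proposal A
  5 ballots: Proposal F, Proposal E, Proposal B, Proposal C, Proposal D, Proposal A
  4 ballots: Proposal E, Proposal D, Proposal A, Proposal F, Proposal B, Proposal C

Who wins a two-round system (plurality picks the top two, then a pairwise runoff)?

Proposal F

Round 1 first-place votes: Proposal A 0, Proposal B 0, Proposal C 8, Proposal D 0, Proposal E 4, Proposal F 7. Proposal C and Proposal F advance.
Runoff: Proposal C is ranked above Proposal F on 8 ballots, Proposal F above Proposal C on 11.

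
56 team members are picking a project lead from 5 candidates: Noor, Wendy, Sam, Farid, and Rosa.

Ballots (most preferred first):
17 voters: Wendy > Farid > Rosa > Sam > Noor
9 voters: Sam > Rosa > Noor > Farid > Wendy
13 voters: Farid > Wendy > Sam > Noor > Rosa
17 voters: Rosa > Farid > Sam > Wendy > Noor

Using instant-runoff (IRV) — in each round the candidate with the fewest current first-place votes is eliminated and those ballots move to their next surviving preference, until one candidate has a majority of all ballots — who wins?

Wendy

Round 1: Noor 0, Wendy 17, Sam 9, Farid 13, Rosa 17. Noor eliminated.
Round 2: Wendy 17, Sam 9, Farid 13, Rosa 17. Sam eliminated.
Round 3: Wendy 17, Farid 13, Rosa 26. Farid eliminated.
Round 4: Wendy 30, Rosa 26. Wendy has a majority (≥29).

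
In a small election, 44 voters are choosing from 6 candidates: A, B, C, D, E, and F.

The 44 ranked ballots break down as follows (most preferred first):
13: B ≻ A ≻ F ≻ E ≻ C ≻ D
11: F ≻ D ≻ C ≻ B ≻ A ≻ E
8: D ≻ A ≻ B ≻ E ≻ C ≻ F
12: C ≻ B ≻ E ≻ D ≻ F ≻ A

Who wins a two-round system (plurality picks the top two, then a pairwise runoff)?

Round 1 first-place votes: A 0, B 13, C 12, D 8, E 0, F 11. B and C advance.
Runoff: B is ranked above C on 21 ballots, C above B on 23.

C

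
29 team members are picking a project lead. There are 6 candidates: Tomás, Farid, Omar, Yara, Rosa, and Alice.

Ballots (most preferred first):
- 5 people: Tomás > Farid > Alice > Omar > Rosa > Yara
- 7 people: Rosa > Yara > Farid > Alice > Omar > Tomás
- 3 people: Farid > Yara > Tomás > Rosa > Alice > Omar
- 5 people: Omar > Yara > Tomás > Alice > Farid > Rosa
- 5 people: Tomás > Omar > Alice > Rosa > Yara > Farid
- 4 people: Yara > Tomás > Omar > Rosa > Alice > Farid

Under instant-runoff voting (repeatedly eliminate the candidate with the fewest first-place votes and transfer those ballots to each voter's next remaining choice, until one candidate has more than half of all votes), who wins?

Round 1: Tomás 10, Farid 3, Omar 5, Yara 4, Rosa 7, Alice 0. Alice eliminated.
Round 2: Tomás 10, Farid 3, Omar 5, Yara 4, Rosa 7. Farid eliminated.
Round 3: Tomás 10, Omar 5, Yara 7, Rosa 7. Omar eliminated.
Round 4: Tomás 10, Yara 12, Rosa 7. Rosa eliminated.
Round 5: Tomás 10, Yara 19. Yara has a majority (≥15).

Yara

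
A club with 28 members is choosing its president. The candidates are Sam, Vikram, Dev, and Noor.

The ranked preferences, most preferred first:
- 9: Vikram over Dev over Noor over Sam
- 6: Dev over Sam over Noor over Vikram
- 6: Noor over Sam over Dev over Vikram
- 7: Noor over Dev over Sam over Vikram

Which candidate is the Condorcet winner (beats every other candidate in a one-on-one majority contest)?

Dev vs Sam: 22–6
Dev vs Vikram: 19–9
Dev vs Noor: 15–13
Dev beats every other candidate.

Dev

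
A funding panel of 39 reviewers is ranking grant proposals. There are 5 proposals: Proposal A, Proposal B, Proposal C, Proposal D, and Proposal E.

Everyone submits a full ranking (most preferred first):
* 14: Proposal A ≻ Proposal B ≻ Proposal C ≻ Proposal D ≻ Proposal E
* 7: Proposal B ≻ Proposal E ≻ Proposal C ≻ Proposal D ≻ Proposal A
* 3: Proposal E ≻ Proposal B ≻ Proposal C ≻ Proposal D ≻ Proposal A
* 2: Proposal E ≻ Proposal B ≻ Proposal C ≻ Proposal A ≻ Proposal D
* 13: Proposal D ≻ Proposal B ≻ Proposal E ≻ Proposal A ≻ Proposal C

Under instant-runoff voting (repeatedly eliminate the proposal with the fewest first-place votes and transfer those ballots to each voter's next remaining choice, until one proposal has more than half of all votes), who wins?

Round 1: Proposal A 14, Proposal B 7, Proposal C 0, Proposal D 13, Proposal E 5. Proposal C eliminated.
Round 2: Proposal A 14, Proposal B 7, Proposal D 13, Proposal E 5. Proposal E eliminated.
Round 3: Proposal A 14, Proposal B 12, Proposal D 13. Proposal B eliminated.
Round 4: Proposal A 16, Proposal D 23. Proposal D has a majority (≥20).

Proposal D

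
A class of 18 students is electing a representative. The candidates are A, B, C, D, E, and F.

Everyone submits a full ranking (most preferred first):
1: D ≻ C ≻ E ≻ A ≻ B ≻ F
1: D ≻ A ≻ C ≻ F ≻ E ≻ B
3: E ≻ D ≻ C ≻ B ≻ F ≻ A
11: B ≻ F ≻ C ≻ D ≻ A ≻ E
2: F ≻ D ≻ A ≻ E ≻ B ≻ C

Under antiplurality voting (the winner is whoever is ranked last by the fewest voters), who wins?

Last-place votes: A 3, B 1, C 2, D 0, E 11, F 1.

D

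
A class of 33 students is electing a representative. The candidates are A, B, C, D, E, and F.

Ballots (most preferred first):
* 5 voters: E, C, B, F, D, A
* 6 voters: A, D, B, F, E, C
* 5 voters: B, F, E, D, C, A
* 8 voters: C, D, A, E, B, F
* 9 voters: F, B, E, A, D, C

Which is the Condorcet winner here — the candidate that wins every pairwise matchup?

B

B vs A: 19–14
B vs C: 20–13
B vs D: 19–14
B vs E: 20–13
B vs F: 24–9
B beats every other candidate.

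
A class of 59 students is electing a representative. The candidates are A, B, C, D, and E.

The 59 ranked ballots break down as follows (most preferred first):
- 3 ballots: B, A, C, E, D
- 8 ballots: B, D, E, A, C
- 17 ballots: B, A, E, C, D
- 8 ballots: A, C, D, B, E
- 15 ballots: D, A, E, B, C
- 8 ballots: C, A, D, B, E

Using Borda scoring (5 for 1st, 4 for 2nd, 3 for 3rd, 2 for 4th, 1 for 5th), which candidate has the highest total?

A

A: 3×4 + 8×2 + 17×4 + 8×5 + 15×4 + 8×4 = 228
B: 3×5 + 8×5 + 17×5 + 8×2 + 15×2 + 8×2 = 202
C: 3×3 + 8×1 + 17×2 + 8×4 + 15×1 + 8×5 = 138
D: 3×1 + 8×4 + 17×1 + 8×3 + 15×5 + 8×3 = 175
E: 3×2 + 8×3 + 17×3 + 8×1 + 15×3 + 8×1 = 142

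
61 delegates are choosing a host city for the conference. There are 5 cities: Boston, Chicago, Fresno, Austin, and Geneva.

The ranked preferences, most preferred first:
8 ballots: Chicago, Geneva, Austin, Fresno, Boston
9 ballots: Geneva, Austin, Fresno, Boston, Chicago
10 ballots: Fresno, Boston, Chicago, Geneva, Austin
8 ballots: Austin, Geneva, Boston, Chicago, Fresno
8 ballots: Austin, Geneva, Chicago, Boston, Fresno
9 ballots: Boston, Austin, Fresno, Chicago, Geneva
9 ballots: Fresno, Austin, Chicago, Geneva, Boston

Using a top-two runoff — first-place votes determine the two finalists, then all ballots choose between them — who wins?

Austin

Round 1 first-place votes: Boston 9, Chicago 8, Fresno 19, Austin 16, Geneva 9. Fresno and Austin advance.
Runoff: Fresno is ranked above Austin on 19 ballots, Austin above Fresno on 42.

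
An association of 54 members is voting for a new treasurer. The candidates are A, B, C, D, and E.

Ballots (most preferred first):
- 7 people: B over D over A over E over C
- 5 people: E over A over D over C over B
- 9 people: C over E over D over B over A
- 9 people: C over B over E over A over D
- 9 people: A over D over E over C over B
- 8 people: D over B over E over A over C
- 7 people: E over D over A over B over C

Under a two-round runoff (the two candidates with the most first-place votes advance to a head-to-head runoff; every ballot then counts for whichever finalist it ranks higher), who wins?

Round 1 first-place votes: A 9, B 7, C 18, D 8, E 12. C and E advance.
Runoff: C is ranked above E on 18 ballots, E above C on 36.

E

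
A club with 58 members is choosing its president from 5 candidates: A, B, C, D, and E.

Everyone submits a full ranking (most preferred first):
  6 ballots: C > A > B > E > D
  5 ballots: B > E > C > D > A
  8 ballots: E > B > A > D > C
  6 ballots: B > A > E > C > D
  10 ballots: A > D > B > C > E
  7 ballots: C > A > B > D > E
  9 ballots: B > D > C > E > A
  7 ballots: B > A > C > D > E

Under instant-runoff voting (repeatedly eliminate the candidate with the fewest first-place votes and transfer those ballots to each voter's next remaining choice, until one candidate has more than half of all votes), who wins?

Round 1: A 10, B 27, C 13, D 0, E 8. D eliminated.
Round 2: A 10, B 27, C 13, E 8. E eliminated.
Round 3: A 10, B 35, C 13. B has a majority (≥30).

B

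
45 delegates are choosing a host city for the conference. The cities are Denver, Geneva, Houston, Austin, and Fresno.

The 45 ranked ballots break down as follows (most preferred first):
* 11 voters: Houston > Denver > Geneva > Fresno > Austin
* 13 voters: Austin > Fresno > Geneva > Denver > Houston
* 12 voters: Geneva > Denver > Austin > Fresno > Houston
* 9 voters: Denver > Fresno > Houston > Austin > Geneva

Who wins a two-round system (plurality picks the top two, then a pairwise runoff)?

Geneva

Round 1 first-place votes: Denver 9, Geneva 12, Houston 11, Austin 13, Fresno 0. Austin and Geneva advance.
Runoff: Austin is ranked above Geneva on 22 ballots, Geneva above Austin on 23.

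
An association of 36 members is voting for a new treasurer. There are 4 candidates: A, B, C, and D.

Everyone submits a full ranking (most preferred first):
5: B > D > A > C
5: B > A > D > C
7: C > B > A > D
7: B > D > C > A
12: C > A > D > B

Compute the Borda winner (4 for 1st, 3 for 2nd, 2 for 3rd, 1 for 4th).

A: 5×2 + 5×3 + 7×2 + 7×1 + 12×3 = 82
B: 5×4 + 5×4 + 7×3 + 7×4 + 12×1 = 101
C: 5×1 + 5×1 + 7×4 + 7×2 + 12×4 = 100
D: 5×3 + 5×2 + 7×1 + 7×3 + 12×2 = 77

B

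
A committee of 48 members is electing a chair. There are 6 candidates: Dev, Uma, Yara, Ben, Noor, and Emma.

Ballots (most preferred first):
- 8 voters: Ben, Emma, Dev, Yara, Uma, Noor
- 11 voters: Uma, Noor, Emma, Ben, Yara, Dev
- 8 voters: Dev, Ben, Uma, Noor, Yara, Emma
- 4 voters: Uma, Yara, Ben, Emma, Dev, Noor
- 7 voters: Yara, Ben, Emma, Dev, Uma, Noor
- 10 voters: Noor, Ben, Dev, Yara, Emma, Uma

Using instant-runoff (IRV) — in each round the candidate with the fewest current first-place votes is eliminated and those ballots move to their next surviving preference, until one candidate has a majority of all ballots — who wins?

Ben

Round 1: Dev 8, Uma 15, Yara 7, Ben 8, Noor 10, Emma 0. Emma eliminated.
Round 2: Dev 8, Uma 15, Yara 7, Ben 8, Noor 10. Yara eliminated.
Round 3: Dev 8, Uma 15, Ben 15, Noor 10. Dev eliminated.
Round 4: Uma 15, Ben 23, Noor 10. Noor eliminated.
Round 5: Uma 15, Ben 33. Ben has a majority (≥25).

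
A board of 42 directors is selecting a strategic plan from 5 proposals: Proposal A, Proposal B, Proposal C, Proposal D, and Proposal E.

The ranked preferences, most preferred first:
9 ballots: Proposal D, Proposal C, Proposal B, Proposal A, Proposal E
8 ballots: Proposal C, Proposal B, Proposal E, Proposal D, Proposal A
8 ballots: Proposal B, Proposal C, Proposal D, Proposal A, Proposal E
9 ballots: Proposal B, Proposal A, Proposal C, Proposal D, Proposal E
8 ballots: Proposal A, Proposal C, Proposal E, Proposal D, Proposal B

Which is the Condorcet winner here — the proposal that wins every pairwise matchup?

Proposal C vs Proposal A: 25–17
Proposal C vs Proposal B: 25–17
Proposal C vs Proposal D: 33–9
Proposal C vs Proposal E: 42–0
Proposal C beats every other proposal.

Proposal C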